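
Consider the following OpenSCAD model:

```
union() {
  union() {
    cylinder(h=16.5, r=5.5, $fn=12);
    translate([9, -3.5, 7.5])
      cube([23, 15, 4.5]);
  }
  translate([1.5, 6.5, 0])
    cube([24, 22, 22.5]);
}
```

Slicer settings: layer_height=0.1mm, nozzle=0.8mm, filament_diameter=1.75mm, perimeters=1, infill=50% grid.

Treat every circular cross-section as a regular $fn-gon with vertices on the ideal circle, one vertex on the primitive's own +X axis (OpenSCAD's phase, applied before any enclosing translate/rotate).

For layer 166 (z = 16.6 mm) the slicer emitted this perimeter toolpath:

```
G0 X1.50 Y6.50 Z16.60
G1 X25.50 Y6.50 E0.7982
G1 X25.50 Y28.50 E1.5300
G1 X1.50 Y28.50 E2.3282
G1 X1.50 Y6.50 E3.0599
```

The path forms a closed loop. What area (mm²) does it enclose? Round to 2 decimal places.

Apply the shoelace formula to the sequence of (X, Y) vertices; enclosed area = 528.00 mm².

528.00 mm²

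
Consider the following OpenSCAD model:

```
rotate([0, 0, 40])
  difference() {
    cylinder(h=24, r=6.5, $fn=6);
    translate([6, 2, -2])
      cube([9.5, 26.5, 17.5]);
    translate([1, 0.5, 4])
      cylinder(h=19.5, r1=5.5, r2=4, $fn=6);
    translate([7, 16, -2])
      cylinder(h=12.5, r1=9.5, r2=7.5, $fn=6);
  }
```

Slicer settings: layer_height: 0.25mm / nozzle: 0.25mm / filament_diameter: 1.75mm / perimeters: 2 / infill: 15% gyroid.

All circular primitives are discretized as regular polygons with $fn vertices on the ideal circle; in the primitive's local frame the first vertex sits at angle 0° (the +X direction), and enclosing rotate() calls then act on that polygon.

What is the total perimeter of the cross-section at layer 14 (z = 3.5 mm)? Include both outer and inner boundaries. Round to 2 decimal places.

At z = 3.5 mm: the r=6.5 cylinder gives a regular 6-gon of circumradius 6.5 (constant along its height) (perimeter = 2·6·6.500·sin(180°/6) = 39.00 mm); the cube at (6, 2) is present — its section is the full 9.5×26.5 rectangle (perimeter 72.00 mm); the cone at (1, 0.5) is not intersected at this z (z outside [4, 23.5]); the cone at (7, 16) (r1=9.5→r2=7.5) has section circumradius 8.620 here — a regular 6-gon (perimeter = 2·6·8.620·sin(180°/6) = 51.72 mm); Subtracting the remaining from the first: starting from the r=6.5 cylinder, the 9.5×26.5 cube at (6, 2) misses the remaining region (no effect); the cone at (7, 16) misses the remaining region (no effect) — boundary = 39.00 mm; (rotated 40° about Z; rotation is an isometry so areas/perimeters/island counts are preserved). Overall, the cross-section is a single solid region. Total boundary length (outer) = 39.00 mm.

39.00 mm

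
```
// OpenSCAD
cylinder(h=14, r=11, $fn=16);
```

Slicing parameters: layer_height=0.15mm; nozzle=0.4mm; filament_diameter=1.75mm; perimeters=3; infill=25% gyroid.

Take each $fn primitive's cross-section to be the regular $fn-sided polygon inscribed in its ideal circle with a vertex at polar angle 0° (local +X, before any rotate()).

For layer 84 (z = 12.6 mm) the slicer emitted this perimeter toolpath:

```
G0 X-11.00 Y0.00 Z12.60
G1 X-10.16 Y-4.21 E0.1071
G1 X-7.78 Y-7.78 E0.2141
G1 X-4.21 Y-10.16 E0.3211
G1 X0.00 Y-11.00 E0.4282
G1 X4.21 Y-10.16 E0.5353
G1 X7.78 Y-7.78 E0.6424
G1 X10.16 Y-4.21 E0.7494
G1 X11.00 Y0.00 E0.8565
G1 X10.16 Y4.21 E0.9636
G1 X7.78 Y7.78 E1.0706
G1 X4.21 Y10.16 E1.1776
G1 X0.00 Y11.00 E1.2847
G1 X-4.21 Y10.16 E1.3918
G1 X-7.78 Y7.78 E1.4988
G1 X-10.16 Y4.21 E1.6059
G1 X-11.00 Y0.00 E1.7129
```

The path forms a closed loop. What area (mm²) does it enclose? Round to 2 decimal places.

Apply the shoelace formula to the sequence of (X, Y) vertices; enclosed area = 370.40 mm².

370.40 mm²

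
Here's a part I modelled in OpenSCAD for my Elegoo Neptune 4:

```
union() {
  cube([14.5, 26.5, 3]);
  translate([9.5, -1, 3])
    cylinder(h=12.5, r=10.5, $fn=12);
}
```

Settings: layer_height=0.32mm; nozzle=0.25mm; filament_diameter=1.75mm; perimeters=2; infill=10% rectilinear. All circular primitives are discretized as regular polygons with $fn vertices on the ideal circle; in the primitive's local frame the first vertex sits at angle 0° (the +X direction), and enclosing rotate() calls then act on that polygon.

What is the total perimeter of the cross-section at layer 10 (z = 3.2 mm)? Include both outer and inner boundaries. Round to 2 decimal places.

65.22 mm

At z = 3.2 mm: the cube is absent (z outside [0, 3]); the r=10.5 cylinder at (9.5, -1) contributes a regular 12-gon of circumradius 10.5 (perimeter = 2·12·10.500·sin(180°/12) = 65.22 mm); Combining (union): only the r=10.5 cylinder at (9.5, -1) is present, so the union is just that shape — boundary = 65.22 mm. Overall, the cross-section is a single solid region. Total boundary length (outer) = 65.22 mm.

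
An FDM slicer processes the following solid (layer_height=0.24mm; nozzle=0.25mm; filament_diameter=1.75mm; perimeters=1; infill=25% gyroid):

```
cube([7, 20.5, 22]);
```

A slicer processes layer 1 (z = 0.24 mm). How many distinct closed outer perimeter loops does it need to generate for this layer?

At z = 0.24 mm: the 7×20.5 cube contributes its full rectangle. The result has 1 disconnected region.

1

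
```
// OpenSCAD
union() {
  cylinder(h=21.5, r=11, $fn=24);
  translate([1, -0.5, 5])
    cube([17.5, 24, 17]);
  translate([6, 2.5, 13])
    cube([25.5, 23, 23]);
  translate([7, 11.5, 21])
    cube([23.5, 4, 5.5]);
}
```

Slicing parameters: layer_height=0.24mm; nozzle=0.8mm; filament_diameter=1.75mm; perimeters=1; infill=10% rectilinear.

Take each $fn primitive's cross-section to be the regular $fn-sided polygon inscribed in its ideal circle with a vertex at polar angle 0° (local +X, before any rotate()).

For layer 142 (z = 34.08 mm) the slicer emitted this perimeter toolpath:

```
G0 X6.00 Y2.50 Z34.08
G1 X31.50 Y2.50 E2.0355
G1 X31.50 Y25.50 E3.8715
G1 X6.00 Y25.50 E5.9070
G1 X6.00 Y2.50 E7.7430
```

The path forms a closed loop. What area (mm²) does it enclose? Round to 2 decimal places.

586.50 mm²

Apply the shoelace formula to the sequence of (X, Y) vertices; enclosed area = 586.50 mm².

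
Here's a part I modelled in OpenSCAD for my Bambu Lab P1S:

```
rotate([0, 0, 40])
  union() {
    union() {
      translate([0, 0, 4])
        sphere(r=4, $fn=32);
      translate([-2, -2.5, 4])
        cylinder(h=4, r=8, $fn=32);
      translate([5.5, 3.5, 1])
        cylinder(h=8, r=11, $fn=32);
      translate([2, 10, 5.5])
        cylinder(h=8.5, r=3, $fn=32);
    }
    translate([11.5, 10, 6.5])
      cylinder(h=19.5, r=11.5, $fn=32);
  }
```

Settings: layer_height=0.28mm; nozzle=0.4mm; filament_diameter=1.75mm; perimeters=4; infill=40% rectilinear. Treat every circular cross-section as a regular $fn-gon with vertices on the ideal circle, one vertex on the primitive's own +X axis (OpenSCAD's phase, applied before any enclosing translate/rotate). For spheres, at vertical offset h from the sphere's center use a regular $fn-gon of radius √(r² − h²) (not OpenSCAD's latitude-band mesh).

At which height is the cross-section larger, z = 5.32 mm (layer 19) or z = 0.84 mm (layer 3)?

Layer 19 (z = 5.32): the r=4 sphere slices to a regular 32-gon of circumradius 3.776 (√(r²−h²) with h=1.32 from center) (area = (32/2)·3.776²·sin(360°/32) = 44.50 mm²); the r=8 cylinder at (-2, -2.5) gives a regular 32-gon of circumradius 8 (constant along its height) (area = (32/2)·8.000²·sin(360°/32) = 199.77 mm²); the r=11 cylinder at (5.5, 3.5) gives a regular 32-gon of circumradius 11 (constant along its height) (area = (32/2)·11.000²·sin(360°/32) = 377.69 mm²); the cylinder at (2, 10) is absent (z outside [5.5, 14]); Taking the union: the regions partially overlap — summed areas 621.97 mm² minus the doubly-counted overlap 149.45 mm² gives 472.52 mm² — area = 472.52 mm²; the cylinder at (11.5, 10) is absent (z outside [6.5, 26]); Taking the union: only that combined region is present, so the union is just that shape — area = 472.52 mm²; (whole slice rotated 40° about Z — lengths, areas and connectivity unchanged). So its area = 472.52 mm². Layer 3 (z = 0.84): the r=4 sphere slices to a regular 32-gon of circumradius 2.452 (√(r²−h²) with h=3.16 from center) (area = (32/2)·2.452²·sin(360°/32) = 18.77 mm²); the cylinder at (-2, -2.5) is absent (z outside [4, 8]); the cylinder at (5.5, 3.5) does not reach this height (z outside [1, 9]); the cylinder at (2, 10) is not intersected at this z (z outside [5.5, 14]); Taking the union: only the r=4 sphere is present, so the union is just that shape — area = 18.77 mm²; the cylinder at (11.5, 10) does not reach this height (z outside [6.5, 26]); Combining (union): only that combined region is present, so the union is just that shape — area = 18.77 mm²; (whole slice rotated 40° about Z — lengths, areas and connectivity unchanged). So its area = 18.77 mm². Layer 19 is larger (472.52 vs 18.77 mm²).

layer 19 (z = 5.32 mm)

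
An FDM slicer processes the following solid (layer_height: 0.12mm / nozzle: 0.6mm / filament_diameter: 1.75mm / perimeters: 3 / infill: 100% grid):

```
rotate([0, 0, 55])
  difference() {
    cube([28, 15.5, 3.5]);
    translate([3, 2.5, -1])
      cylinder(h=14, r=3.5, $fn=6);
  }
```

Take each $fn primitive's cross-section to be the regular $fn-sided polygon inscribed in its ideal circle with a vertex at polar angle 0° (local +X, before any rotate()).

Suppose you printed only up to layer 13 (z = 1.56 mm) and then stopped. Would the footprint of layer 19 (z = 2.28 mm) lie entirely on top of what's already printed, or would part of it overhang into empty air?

Compare the two slices. At z = 1.56: the cube (footprint 28×15.5) is included at this height (area 434.00 mm²); the r=3.5 cylinder at (3, 2.5) contributes a regular 6-gon of circumradius 3.5 (area = (6/2)·3.500²·sin(360°/6) = 31.83 mm²); Taking the first minus the rest: starting from the 28×15.5 cube (434.00 mm²), the r=3.5 cylinder at (3, 2.5) partially overlaps it — only the 29.37 mm² overlap (of its 31.83 mm²) is removed, clipping the outline — area = 404.63 mm²; (whole slice rotated 55° about Z — lengths, areas and connectivity unchanged). At z = 2.28: the cube is present — its section is the full 28×15.5 rectangle (area 434.00 mm²); the r=3.5 cylinder at (3, 2.5) gives a regular 6-gon of circumradius 3.5 (constant along its height) (area = (6/2)·3.500²·sin(360°/6) = 31.83 mm²); Subtracting the remaining from the first: starting from the 28×15.5 cube (434.00 mm²), the r=3.5 cylinder at (3, 2.5) partially overlaps it — only the 29.37 mm² overlap (of its 31.83 mm²) is removed, clipping the outline — area = 404.63 mm²; (whole slice rotated 55° about Z — lengths, areas and connectivity unchanged). Checking containment: the cross-section at z = 2.28 is a subset of the cross-section at z = 1.56.

entirely on top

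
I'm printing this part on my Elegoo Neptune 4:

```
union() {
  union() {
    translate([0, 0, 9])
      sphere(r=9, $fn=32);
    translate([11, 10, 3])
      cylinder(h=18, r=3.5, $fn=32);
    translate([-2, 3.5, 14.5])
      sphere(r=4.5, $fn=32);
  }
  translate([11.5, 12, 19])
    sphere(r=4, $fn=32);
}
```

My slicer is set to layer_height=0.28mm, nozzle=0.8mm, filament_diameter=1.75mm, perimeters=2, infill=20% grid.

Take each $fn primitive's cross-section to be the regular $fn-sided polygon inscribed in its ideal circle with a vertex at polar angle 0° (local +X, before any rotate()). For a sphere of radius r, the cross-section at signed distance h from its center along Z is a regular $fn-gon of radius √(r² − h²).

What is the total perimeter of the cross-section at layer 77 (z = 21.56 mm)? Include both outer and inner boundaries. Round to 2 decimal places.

At z = 21.56 mm: the sphere is absent (|z−center|=12.560 > r=9); the cylinder at (11, 10) is not intersected at this z (z outside [3, 21]); the sphere at (-2, 3.5) does not reach this height (|z−center|=7.060 > r=4.5); Merging all regions: nothing is present at this height; the r=4 sphere at (11.5, 12) slices to a regular 32-gon of circumradius 3.073 (√(r²−h²) with h=2.56 from center) (perimeter = 2·32·3.073·sin(180°/32) = 19.28 mm); Combining (union): only the r=4 sphere at (11.5, 12) is present, so the union is just that shape — boundary = 19.28 mm. Overall, the cross-section is a single solid region. Total boundary length (outer) = 19.28 mm.

19.28 mm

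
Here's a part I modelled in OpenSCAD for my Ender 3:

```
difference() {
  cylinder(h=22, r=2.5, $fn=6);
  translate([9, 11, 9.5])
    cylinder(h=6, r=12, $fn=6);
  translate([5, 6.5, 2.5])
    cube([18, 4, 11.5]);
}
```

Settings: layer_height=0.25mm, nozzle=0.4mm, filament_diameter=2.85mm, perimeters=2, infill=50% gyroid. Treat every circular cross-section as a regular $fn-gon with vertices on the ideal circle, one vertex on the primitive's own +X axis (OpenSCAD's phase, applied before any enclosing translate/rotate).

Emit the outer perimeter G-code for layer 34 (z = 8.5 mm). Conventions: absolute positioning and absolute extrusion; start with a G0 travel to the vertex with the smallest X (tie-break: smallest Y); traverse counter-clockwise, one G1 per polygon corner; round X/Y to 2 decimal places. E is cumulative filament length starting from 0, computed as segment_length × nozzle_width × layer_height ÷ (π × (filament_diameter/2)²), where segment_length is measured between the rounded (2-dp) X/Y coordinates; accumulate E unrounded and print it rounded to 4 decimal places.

G0 X-2.50 Y0.00 Z8.50
G1 X-1.25 Y-2.17 E0.0393
G1 X1.25 Y-2.17 E0.0784
G1 X2.50 Y0.00 E0.1177
G1 X1.25 Y2.17 E0.1570
G1 X-1.25 Y2.17 E0.1961
G1 X-2.50 Y0.00 E0.2354

At z = 8.5 mm: the r=2.5 cylinder contributes a regular 6-gon of circumradius 2.5; the cylinder at (9, 11) is absent (z outside [9.5, 15.5]); the cube at (5, 6.5) (footprint 18×4) is included at this height; Subtracting the remaining from the first: starting from the r=2.5 cylinder, the 18×4 cube at (5, 6.5) misses the remaining region (no effect) — 1 connected region. The outline is a single polygon with 6 vertices. Extrusion per mm of travel: 0.4 × 0.25 / (π × 1.425²) = 0.015675. Accumulating E over each segment gives final E = 0.2354.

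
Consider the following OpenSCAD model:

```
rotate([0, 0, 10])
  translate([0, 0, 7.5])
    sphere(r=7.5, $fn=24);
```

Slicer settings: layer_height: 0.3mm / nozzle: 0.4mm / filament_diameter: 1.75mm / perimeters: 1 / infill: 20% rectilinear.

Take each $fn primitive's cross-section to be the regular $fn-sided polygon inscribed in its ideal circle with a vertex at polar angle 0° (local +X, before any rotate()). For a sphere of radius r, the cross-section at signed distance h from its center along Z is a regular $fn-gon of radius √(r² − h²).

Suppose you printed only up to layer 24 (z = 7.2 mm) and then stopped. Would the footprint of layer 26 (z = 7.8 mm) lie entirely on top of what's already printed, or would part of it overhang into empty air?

entirely on top

Compare the two slices. At z = 7.2: the r=7.5 sphere slices to a regular 24-gon of circumradius 7.494 (√(r²−h²) with h=0.3 from center) (area = (24/2)·7.494²·sin(360°/24) = 174.42 mm²); (whole slice rotated 10° about Z — lengths, areas and connectivity unchanged). At z = 7.8: the sphere: section is a regular 24-gon, circumradius = √(r²−h²) = √(7.5²−0.3²) = 7.494 (area = (24/2)·7.494²·sin(360°/24) = 174.42 mm²); (rotated 10° about Z; rotation is an isometry so areas/perimeters/island counts are preserved). Checking containment: the cross-section at z = 7.8 is a subset of the cross-section at z = 7.2.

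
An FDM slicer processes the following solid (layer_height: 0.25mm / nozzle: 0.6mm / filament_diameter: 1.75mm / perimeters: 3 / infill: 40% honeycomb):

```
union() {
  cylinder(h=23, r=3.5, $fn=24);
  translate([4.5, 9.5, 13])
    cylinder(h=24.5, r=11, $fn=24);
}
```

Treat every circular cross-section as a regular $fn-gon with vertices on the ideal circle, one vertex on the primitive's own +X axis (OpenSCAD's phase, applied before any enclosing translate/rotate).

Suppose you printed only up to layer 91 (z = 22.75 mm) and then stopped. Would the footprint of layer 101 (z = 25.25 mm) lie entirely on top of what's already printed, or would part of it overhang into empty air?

Compare the two slices. At z = 22.75: the r=3.5 cylinder contributes a regular 24-gon of circumradius 3.5 (area = (24/2)·3.500²·sin(360°/24) = 38.05 mm²); the r=11 cylinder at (4.5, 9.5) contributes a regular 24-gon of circumradius 11 (area = (24/2)·11.000²·sin(360°/24) = 375.81 mm²); Taking the union: the regions partially overlap — summed areas 413.85 mm² minus the doubly-counted overlap 20.67 mm² gives 393.19 mm² — area = 393.19 mm². At z = 25.25: the cylinder is absent (z outside [0, 23]); the r=11 cylinder at (4.5, 9.5) gives a regular 24-gon of circumradius 11 (constant along its height) (area = (24/2)·11.000²·sin(360°/24) = 375.81 mm²); Merging all regions: only the r=11 cylinder at (4.5, 9.5) is present, so the union is just that shape — area = 375.81 mm². Checking containment: the cross-section at z = 25.25 is a subset of the cross-section at z = 22.75.

entirely on top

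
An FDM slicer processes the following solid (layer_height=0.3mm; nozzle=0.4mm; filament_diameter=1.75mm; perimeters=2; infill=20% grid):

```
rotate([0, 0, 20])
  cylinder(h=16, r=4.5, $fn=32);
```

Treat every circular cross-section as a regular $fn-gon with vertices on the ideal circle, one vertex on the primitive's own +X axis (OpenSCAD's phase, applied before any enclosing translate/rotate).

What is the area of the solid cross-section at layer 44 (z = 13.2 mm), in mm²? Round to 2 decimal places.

At z = 13.2 mm: the r=4.5 cylinder gives a regular 32-gon of circumradius 4.5 (constant along its height) (area = (32/2)·4.500²·sin(360°/32) = 63.21 mm²); (rotated 20° about Z; rotation is an isometry so areas/perimeters/island counts are preserved). Overall, the cross-section is a single solid region. Net area = 63.21 mm².

63.21 mm²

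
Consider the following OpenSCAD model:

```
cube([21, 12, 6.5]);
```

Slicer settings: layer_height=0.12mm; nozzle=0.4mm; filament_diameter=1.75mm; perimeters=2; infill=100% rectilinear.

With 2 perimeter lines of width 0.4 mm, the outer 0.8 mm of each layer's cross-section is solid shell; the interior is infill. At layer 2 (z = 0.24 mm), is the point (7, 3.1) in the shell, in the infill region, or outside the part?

infill

At z = 0.24 mm: the cube (footprint 21×12) is included at this height. Overall, the cross-section is a single solid region. The nearest boundary edge runs (0.00, 0.00)→(21.00, 0.00); distance from the point to it = 3.10 mm. The point is inside the cross-section and 3.10 mm from the nearest boundary — more than the 0.8 mm shell width (2 × 0.4), so it's in the infill interior.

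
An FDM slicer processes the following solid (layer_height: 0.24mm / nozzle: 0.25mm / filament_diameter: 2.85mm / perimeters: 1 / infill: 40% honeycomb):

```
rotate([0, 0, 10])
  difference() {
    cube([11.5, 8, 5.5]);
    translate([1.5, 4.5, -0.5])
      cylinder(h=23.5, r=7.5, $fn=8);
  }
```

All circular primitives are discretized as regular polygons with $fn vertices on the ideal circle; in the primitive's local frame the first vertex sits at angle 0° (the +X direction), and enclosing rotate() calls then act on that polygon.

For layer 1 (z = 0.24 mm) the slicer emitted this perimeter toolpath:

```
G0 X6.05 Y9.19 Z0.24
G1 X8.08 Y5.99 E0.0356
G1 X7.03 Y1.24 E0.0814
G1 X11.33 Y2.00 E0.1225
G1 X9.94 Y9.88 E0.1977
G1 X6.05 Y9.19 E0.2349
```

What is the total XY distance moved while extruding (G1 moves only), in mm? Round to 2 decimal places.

24.97 mm

Sum the Euclidean lengths of each G1 segment: total = 24.97 mm.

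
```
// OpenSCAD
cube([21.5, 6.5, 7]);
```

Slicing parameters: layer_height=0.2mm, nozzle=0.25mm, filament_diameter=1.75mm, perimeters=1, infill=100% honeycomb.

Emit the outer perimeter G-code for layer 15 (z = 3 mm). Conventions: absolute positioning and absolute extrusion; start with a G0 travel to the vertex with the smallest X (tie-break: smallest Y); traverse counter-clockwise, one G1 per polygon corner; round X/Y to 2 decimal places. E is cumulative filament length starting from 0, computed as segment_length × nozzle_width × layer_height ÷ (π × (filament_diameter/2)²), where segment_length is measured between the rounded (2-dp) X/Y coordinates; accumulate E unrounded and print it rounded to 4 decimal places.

At z = 3 mm: the 21.5×6.5 cube contributes its full rectangle. The outline is a single polygon with 4 vertices. Extrusion per mm of travel: 0.25 × 0.2 / (π × 0.875²) = 0.020788. Accumulating E over each segment gives final E = 1.1641.

G0 X0.00 Y0.00 Z3.00
G1 X21.50 Y0.00 E0.4469
G1 X21.50 Y6.50 E0.5821
G1 X0.00 Y6.50 E1.0290
G1 X0.00 Y0.00 E1.1641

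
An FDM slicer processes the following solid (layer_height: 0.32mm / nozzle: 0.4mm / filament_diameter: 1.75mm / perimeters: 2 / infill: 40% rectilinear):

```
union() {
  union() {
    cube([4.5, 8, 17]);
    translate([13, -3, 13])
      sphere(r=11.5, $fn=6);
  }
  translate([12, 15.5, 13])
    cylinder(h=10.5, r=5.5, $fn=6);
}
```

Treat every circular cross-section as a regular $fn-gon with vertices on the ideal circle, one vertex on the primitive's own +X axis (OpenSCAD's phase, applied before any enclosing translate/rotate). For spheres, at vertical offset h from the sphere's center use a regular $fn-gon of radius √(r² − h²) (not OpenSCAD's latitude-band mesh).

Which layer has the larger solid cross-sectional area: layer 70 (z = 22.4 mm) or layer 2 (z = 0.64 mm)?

Layer 70 (z = 22.4): the cube is not intersected at this z (z outside [0, 17]); the r=11.5 sphere at (13, -3) contributes a regular 6-gon of circumradius √(11.5²−9.4²) = 6.625 (area = (6/2)·6.625²·sin(360°/6) = 114.03 mm²); Taking the union: only the r=11.5 sphere at (13, -3) is present, so the union is just that shape — area = 114.03 mm²; the r=5.5 cylinder at (12, 15.5) contributes a regular 6-gon of circumradius 5.5 (area = (6/2)·5.500²·sin(360°/6) = 78.59 mm²); Merging all regions: the 2 present regions are separate (no shared area or edge), so areas and boundary lengths simply add and each stays a separate island — area = 192.62 mm². So its area = 192.62 mm². Layer 2 (z = 0.64): the 4.5×8 cube contributes its full rectangle (area 36.00 mm²); the sphere at (13, -3) is absent (|z−center|=12.360 > r=11.5); Combining (union): only the 4.5×8 cube is present, so the union is just that shape — area = 36.00 mm²; the cylinder at (12, 15.5) does not reach this height (z outside [13, 23.5]); Merging all regions: only the result so far is present, so the union is just that shape — area = 36.00 mm². So its area = 36.00 mm². Layer 70 is larger (192.62 vs 36.00 mm²).

layer 70 (z = 22.4 mm)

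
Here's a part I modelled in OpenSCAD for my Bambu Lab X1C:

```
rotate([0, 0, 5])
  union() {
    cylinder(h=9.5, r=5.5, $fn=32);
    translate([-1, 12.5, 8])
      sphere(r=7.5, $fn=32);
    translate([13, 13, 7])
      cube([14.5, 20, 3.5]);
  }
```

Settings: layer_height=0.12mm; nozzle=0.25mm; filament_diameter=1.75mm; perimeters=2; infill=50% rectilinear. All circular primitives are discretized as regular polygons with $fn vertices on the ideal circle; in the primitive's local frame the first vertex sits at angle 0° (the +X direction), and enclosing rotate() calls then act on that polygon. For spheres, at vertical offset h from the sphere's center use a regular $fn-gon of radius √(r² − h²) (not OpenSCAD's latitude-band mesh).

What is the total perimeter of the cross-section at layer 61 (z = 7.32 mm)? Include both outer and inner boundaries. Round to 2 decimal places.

144.09 mm

At z = 7.32 mm: the cylinder: section is a regular 32-gon, circumradius r=5.5 (perimeter = 2·32·5.500·sin(180°/32) = 34.50 mm); the r=7.5 sphere at (-1, 12.5) contributes a regular 32-gon of circumradius √(7.5²−0.68²) = 7.469 (perimeter = 2·32·7.469·sin(180°/32) = 46.85 mm); the cube at (13, 13) is present — its section is the full 14.5×20 rectangle (perimeter 69.00 mm); Merging all regions: the regions partially overlap (shared area 0.80 mm²), so the edge portions inside another operand are dropped and the merged outline is re-measured after clipping — boundary = 144.09 mm; (whole slice rotated 5° about Z — lengths, areas and connectivity unchanged). Overall, the cross-section has 2 separate islands. Total boundary length (outer) = 144.09 mm.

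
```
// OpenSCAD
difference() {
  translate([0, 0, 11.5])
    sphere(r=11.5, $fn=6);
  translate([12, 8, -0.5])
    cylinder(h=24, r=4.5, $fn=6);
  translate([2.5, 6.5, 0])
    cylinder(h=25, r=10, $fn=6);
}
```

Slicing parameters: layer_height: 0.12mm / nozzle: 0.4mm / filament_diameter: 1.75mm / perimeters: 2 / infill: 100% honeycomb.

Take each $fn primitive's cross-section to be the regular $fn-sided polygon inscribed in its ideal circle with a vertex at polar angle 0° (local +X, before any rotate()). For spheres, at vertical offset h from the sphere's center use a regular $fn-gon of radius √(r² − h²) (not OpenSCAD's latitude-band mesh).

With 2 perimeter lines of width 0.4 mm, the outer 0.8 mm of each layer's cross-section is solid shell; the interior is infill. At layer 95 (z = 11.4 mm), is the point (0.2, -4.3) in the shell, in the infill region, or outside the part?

At z = 11.4 mm: the r=11.5 sphere slices to a regular 6-gon of circumradius 11.500 (√(r²−h²) with h=0.1 from center); the cylinder at (12, 8): section is a regular 6-gon, circumradius r=4.5; the r=10 cylinder at (2.5, 6.5) contributes a regular 6-gon of circumradius 10; Taking the first minus the rest: starting from the r=11.5 sphere, the r=4.5 cylinder at (12, 8) misses the remaining region (no effect); the r=10 cylinder at (2.5, 6.5) partially overlaps it — only the 165.95 mm² overlap (of its 259.81 mm²) is removed, clipping the outline — 1 connected region. Overall, the cross-section is a single solid region. The nearest boundary edge runs (-2.50, -2.16)→(7.50, -2.16); distance from the point to it = 2.14 mm. The point is inside the cross-section and 2.14 mm from the nearest boundary — more than the 0.8 mm shell width (2 × 0.4), so it's in the infill interior.

infill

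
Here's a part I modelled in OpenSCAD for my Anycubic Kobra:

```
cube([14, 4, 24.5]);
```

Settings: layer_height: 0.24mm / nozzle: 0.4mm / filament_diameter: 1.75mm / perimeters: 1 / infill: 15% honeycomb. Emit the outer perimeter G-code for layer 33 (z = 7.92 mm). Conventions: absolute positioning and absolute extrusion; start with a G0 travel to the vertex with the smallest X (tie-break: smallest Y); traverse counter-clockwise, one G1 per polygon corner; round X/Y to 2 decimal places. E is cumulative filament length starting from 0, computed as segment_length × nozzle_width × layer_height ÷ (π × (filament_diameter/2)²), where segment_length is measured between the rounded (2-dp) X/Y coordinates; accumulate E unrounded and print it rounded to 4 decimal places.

At z = 7.92 mm: the 14×4 cube contributes its full rectangle. The outline is a single polygon with 4 vertices. Extrusion per mm of travel: 0.4 × 0.24 / (π × 0.875²) = 0.039912. Accumulating E over each segment gives final E = 1.4368.

G0 X0.00 Y0.00 Z7.92
G1 X14.00 Y0.00 E0.5588
G1 X14.00 Y4.00 E0.7184
G1 X0.00 Y4.00 E1.2772
G1 X0.00 Y0.00 E1.4368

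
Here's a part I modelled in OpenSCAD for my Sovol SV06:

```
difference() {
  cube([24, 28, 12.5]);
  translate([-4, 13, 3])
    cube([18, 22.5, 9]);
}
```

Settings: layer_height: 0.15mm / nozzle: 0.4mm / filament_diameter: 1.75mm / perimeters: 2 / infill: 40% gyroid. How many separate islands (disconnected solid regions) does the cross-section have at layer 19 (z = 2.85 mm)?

1

At z = 2.85 mm: the 24×28 cube contributes its full rectangle; the cube at (-4, 13) is not intersected at this z (z outside [3, 12]); After the difference (first − rest): none of the subtracted shapes is present at this height, so the 24×28 cube is unchanged — 1 connected region. Overall, the cross-section is a single solid region. Island count = 1.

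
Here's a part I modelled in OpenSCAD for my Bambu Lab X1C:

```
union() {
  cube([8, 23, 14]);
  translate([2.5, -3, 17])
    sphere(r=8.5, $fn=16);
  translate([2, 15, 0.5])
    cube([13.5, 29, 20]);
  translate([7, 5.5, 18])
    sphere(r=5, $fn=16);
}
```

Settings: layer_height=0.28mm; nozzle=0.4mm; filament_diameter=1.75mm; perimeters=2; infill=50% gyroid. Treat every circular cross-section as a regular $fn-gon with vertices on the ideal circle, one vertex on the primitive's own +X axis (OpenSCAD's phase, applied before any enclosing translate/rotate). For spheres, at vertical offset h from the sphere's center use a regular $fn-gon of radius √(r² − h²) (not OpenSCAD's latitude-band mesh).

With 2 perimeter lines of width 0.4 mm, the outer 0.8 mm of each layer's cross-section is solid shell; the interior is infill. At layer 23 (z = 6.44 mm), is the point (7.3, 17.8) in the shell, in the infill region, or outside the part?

At z = 6.44 mm: the cube is present — its section is the full 8×23 rectangle; the sphere at (2.5, -3) does not reach this height (|z−center|=10.560 > r=8.5); the cube at (2, 15) (footprint 13.5×29) is included at this height; the sphere at (7, 5.5) is absent (|z−center|=11.560 > r=5); Merging all regions: the regions partially overlap (shared area 48.00 mm²), so overlapping operands fuse into one piece — 1 connected region. Overall, the cross-section is a single solid region. The nearest boundary edge runs (15.50, 15.00)→(8.00, 15.00); distance from the point to it = 2.89 mm. The point is inside the cross-section and 2.89 mm from the nearest boundary — more than the 0.8 mm shell width (2 × 0.4), so it's in the infill interior.

infill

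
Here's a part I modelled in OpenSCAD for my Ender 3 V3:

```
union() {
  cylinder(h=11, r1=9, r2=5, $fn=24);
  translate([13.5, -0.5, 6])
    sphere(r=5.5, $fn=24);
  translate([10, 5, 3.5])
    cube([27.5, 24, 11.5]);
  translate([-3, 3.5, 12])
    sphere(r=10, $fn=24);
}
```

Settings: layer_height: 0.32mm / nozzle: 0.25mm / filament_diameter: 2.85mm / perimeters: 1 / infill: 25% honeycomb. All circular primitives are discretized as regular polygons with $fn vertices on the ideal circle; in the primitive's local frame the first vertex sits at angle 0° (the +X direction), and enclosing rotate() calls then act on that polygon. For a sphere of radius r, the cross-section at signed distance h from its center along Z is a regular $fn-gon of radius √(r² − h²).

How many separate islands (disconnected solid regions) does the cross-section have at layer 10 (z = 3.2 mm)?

2

At z = 3.2 mm: the cone (r1=9→r2=5) has section circumradius 7.836 here — a regular 24-gon; the r=5.5 sphere at (13.5, -0.5) slices to a regular 24-gon of circumradius 4.734 (√(r²−h²) with h=2.8 from center); the cube at (10, 5) is absent (z outside [3.5, 15]); the sphere at (-3, 3.5): section is a regular 24-gon, circumradius = √(r²−h²) = √(10²−8.8²) = 4.750; Taking the union: the regions partially overlap (shared area 59.92 mm²), so overlapping operands fuse into one piece — 2 connected regions. Overall, the cross-section has 2 separate islands. Island count = 2.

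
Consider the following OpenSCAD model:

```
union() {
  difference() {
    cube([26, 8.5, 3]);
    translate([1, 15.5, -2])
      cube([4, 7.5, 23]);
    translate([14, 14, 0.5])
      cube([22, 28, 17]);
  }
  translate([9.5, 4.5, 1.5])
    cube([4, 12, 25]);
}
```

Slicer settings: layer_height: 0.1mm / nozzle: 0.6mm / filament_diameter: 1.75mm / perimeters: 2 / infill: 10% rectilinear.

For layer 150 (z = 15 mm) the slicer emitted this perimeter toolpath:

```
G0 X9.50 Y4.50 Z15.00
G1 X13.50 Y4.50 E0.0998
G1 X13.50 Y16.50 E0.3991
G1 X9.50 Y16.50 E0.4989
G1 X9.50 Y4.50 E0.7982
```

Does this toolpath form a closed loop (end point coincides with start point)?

yes

Start point (G0): (9.50, 4.50). End point (last G1): the path returns to the start — closed.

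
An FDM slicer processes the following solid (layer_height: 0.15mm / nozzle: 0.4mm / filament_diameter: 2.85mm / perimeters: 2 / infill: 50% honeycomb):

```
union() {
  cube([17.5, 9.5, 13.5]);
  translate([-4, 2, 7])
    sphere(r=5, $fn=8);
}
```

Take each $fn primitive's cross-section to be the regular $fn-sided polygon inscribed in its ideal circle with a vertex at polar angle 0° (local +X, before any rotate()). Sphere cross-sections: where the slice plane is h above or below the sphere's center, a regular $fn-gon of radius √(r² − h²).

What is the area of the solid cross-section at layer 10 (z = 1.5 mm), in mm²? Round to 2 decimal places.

166.25 mm²

At z = 1.5 mm: the cube is present — its section is the full 17.5×9.5 rectangle (area 166.25 mm²); the sphere at (-4, 2) is absent (|z−center|=5.500 > r=5); Merging all regions: only the 17.5×9.5 cube is present, so the union is just that shape — area = 166.25 mm². Overall, the cross-section is a single solid region. Net area = 166.25 mm².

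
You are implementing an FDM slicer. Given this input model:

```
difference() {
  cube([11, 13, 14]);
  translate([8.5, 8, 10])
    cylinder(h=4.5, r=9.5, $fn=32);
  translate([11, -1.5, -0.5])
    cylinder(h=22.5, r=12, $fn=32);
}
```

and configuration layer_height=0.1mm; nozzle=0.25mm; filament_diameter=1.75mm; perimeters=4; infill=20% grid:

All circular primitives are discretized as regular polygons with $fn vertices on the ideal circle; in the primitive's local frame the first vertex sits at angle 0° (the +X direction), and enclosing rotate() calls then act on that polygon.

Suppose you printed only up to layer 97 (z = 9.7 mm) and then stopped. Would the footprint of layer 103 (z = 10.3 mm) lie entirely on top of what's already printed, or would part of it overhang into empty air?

entirely on top

Compare the two slices. At z = 9.7: the 11×13 cube contributes its full rectangle (area 143.00 mm²); the cylinder at (8.5, 8) does not reach this height (z outside [10, 14.5]); the r=12 cylinder at (11, -1.5) gives a regular 32-gon of circumradius 12 (constant along its height) (area = (32/2)·12.000²·sin(360°/32) = 449.49 mm²); Subtracting the remaining from the first: starting from the 11×13 cube (143.00 mm²), the r=12 cylinder at (11, -1.5) partially overlaps it — only the 92.83 mm² overlap (of its 449.49 mm²) is removed, clipping the outline — area = 50.17 mm². At z = 10.3: the cube is present — its section is the full 11×13 rectangle (area 143.00 mm²); the r=9.5 cylinder at (8.5, 8) gives a regular 32-gon of circumradius 9.5 (constant along its height) (area = (32/2)·9.500²·sin(360°/32) = 281.71 mm²); the r=12 cylinder at (11, -1.5) contributes a regular 32-gon of circumradius 12 (area = (32/2)·12.000²·sin(360°/32) = 449.49 mm²); Taking the first minus the rest: starting from the 11×13 cube (143.00 mm²), the r=9.5 cylinder at (8.5, 8) partially overlaps it — only the 137.46 mm² overlap (of its 281.71 mm²) is removed, clipping the outline; the r=12 cylinder at (11, -1.5) partially overlaps it — only the 5.30 mm² overlap (of its 449.49 mm²) is removed, clipping the outline — area = 0.24 mm². Checking containment: the cross-section at z = 10.3 is a subset of the cross-section at z = 9.7.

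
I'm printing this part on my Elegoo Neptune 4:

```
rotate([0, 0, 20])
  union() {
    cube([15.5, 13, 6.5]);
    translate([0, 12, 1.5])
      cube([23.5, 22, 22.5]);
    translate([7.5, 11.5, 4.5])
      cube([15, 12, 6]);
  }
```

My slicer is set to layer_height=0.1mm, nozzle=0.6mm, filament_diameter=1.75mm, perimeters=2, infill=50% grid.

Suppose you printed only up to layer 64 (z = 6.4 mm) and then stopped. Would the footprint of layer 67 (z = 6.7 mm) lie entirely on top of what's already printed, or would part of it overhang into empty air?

entirely on top

Compare the two slices. At z = 6.4: the cube (footprint 15.5×13) is included at this height (area 201.50 mm²); the cube at (0, 12) is present — its section is the full 23.5×22 rectangle (area 517.00 mm²); the 15×12 cube at (7.5, 11.5) contributes its full rectangle (area 180.00 mm²); Taking the union: the regions partially overlap — summed areas 898.50 mm² minus the doubly-counted overlap 192.00 mm² gives 706.50 mm² — area = 706.50 mm²; (whole slice rotated 20° about Z — lengths, areas and connectivity unchanged). At z = 6.7: the cube is not intersected at this z (z outside [0, 6.5]); the 23.5×22 cube at (0, 12) contributes its full rectangle (area 517.00 mm²); the cube at (7.5, 11.5) is present — its section is the full 15×12 rectangle (area 180.00 mm²); Combining (union): the regions partially overlap — summed areas 697.00 mm² minus the doubly-counted overlap 172.50 mm² gives 524.50 mm² — area = 524.50 mm²; (rotated 20° about Z; rotation is an isometry so areas/perimeters/island counts are preserved). Checking containment: the cross-section at z = 6.7 is a subset of the cross-section at z = 6.4.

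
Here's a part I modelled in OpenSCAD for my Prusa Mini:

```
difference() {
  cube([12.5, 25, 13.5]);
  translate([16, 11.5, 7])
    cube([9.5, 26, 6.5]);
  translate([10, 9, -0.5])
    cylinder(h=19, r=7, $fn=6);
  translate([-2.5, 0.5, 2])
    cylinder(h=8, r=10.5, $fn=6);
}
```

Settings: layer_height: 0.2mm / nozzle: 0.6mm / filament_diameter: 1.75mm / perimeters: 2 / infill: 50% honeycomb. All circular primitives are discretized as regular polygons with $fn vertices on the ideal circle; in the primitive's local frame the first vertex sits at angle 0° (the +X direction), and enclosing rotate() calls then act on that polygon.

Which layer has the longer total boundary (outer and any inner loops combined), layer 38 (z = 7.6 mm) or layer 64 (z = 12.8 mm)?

layer 64 (z = 12.8 mm)

Layer 38 (z = 7.6): the cube (footprint 12.5×25) is included at this height (perimeter 75.00 mm); the 9.5×26 cube at (16, 11.5) contributes its full rectangle (perimeter 71.00 mm); the cylinder at (10, 9): section is a regular 6-gon, circumradius r=7 (perimeter = 2·6·7.000·sin(180°/6) = 42.00 mm); the r=10.5 cylinder at (-2.5, 0.5) gives a regular 6-gon of circumradius 10.5 (constant along its height) (perimeter = 2·6·10.500·sin(180°/6) = 63.00 mm); After the difference (first − rest): starting from the 12.5×25 cube, the 9.5×26 cube at (16, 11.5) misses the remaining region (no effect); the r=7 cylinder at (10, 9) partially overlaps it — only the 93.96 mm² overlap (of its 127.31 mm²) is removed, clipping the outline; the r=10.5 cylinder at (-2.5, 0.5) partially overlaps it — only the 52.24 mm² overlap (of its 286.44 mm²) is removed, clipping the outline — boundary = 71.12 mm. So its perimeter = 71.12 mm. Layer 64 (z = 12.8): the 12.5×25 cube contributes its full rectangle (perimeter 75.00 mm); the cube at (16, 11.5) (footprint 9.5×26) is included at this height (perimeter 71.00 mm); the r=7 cylinder at (10, 9) contributes a regular 6-gon of circumradius 7 (perimeter = 2·6·7.000·sin(180°/6) = 42.00 mm); the cylinder at (-2.5, 0.5) does not reach this height (z outside [2, 10]); Subtracting the remaining from the first: starting from the 12.5×25 cube, the 9.5×26 cube at (16, 11.5) misses the remaining region (no effect); the r=7 cylinder at (10, 9) partially overlaps it — only the 93.96 mm² overlap (of its 127.31 mm²) is removed, clipping the outline — boundary = 88.88 mm. So its perimeter = 88.88 mm. Layer 64 is larger (88.88 vs 71.12 mm).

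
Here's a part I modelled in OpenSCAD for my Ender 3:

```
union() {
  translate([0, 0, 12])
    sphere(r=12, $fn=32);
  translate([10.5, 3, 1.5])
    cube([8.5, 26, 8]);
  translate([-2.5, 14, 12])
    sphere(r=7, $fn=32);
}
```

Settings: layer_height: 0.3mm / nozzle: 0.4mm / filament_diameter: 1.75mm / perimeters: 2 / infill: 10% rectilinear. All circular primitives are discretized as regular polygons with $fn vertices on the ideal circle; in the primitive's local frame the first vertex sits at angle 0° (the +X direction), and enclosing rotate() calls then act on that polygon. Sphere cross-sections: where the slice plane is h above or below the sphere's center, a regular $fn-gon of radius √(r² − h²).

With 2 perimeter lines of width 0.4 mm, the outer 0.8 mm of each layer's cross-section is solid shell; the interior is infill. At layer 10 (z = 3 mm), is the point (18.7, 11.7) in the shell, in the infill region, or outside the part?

shell

At z = 3 mm: the sphere: section is a regular 32-gon, circumradius = √(r²−h²) = √(12²−9²) = 7.937; the cube at (10.5, 3) (footprint 8.5×26) is included at this height; the sphere at (-2.5, 14) is not intersected at this z (|z−center|=9.000 > r=7); Merging all regions: the 2 present regions are separate (no shared area or edge), so areas and boundary lengths simply add and each stays a separate island — 2 connected regions. Overall, the cross-section has 2 separate islands. The nearest boundary edge runs (19.00, 29.00)→(19.00, 3.00); distance from the point to it = 0.30 mm. (Shell/infill is judged within the island containing the point — the largest one.) The point is inside the cross-section, 0.30 mm from the nearest boundary — within the 0.8 mm shell band (2 × 0.4).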